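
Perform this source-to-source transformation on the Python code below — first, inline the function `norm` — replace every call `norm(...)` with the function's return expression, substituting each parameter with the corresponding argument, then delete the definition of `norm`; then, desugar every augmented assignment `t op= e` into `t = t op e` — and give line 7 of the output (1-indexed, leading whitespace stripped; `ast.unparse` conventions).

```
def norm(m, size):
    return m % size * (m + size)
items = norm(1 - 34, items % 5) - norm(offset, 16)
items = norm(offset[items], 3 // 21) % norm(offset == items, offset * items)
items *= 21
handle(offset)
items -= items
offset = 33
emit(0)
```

emit(0)

Transformed code:
items = (1 - 34) % (items % 5) * (1 - 34 + items % 5) - offset % 16 * (offset + 16)
items = offset[items] % (3 // 21) * (offset[items] + 3 // 21) % ((offset == items) % (offset * items) * ((offset == items) + offset * items))
items = items * 21
handle(offset)
items = items - items
offset = 33
emit(0)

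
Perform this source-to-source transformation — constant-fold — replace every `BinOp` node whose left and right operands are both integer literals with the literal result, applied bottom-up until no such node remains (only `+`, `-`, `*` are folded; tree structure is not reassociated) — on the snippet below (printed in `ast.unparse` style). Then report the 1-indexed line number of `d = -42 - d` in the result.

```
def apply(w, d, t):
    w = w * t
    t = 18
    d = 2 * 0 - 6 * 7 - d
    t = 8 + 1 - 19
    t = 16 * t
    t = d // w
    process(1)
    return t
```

Transformed code:
def apply(w, d, t):
    w = w * t
    t = 18
    d = -42 - d
    t = -10
    t = 16 * t
    t = d // w
    process(1)
    return t

4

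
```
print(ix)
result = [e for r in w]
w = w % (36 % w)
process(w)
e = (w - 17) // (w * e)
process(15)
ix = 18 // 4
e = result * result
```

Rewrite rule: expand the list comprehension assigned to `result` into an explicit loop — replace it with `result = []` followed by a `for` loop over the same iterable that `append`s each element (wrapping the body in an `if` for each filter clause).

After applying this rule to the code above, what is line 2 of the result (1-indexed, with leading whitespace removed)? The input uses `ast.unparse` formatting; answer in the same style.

Transformed code:
print(ix)
result = []
for r in w:
    result.append(e)
w = w % (36 % w)
process(w)
e = (w - 17) // (w * e)
process(15)
ix = 18 // 4
e = result * result

result = []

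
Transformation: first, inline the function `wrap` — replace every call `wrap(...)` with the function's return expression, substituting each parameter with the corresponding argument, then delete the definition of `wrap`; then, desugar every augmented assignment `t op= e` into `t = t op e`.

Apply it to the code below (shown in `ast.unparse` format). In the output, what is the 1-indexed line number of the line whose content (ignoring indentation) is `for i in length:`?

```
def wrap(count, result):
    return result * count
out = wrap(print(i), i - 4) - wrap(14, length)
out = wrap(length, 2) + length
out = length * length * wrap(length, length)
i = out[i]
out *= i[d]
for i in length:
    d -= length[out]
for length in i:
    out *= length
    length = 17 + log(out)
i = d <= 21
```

6

Transformed code:
out = (i - 4) * print(i) - length * 14
out = 2 * length + length
out = length * length * (length * length)
i = out[i]
out = out * i[d]
for i in length:
    d = d - length[out]
for length in i:
    out = out * length
    length = 17 + log(out)
i = d <= 21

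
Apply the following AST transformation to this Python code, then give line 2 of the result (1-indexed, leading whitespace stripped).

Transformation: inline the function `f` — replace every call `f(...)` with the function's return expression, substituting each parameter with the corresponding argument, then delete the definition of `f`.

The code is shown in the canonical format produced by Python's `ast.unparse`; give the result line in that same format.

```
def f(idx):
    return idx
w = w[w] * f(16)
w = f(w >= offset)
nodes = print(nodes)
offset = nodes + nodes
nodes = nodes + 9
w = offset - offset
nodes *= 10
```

w = w >= offset

Transformed code:
w = w[w] * 16
w = w >= offset
nodes = print(nodes)
offset = nodes + nodes
nodes = nodes + 9
w = offset - offset
nodes *= 10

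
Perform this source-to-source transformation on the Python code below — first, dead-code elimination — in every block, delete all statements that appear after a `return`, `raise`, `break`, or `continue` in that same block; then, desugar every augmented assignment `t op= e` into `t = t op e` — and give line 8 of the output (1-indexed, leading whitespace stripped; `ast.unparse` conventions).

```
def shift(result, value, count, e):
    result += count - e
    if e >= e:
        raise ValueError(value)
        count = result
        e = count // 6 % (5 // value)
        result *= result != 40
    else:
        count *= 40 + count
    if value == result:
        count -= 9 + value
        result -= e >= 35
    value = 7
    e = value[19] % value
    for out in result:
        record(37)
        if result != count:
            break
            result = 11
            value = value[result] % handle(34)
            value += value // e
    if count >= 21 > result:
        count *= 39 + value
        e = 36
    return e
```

Transformed code:
def shift(result, value, count, e):
    result = result + (count - e)
    if e >= e:
        raise ValueError(value)
    else:
        count = count * (40 + count)
    if value == result:
        count = count - (9 + value)
        result = result - (e >= 35)
    value = 7
    e = value[19] % value
    for out in result:
        record(37)
        if result != count:
            break
    if count >= 21 > result:
        count = count * (39 + value)
        e = 36
    return e

count = count - (9 + value)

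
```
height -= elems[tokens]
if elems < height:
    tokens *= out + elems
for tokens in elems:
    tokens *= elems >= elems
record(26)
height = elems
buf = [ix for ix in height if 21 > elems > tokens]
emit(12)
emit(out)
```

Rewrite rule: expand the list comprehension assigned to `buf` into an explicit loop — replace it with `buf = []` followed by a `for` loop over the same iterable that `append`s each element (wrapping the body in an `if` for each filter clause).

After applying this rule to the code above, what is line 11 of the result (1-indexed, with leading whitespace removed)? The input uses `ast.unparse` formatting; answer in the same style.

buf.append(ix)

Transformed code:
height -= elems[tokens]
if elems < height:
    tokens *= out + elems
for tokens in elems:
    tokens *= elems >= elems
record(26)
height = elems
buf = []
for ix in height:
    if 21 > elems > tokens:
        buf.append(ix)
emit(12)
emit(out)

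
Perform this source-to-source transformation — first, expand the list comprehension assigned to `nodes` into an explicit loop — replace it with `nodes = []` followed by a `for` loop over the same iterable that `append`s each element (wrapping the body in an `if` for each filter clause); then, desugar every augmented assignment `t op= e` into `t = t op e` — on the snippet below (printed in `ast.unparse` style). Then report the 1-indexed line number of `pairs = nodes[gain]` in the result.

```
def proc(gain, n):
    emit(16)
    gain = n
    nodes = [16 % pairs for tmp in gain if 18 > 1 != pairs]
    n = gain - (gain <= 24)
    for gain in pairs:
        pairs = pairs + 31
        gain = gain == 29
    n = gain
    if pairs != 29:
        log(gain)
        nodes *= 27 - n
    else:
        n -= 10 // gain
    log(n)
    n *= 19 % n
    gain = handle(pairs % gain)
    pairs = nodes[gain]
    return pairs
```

21

Transformed code:
def proc(gain, n):
    emit(16)
    gain = n
    nodes = []
    for tmp in gain:
        if 18 > 1 != pairs:
            nodes.append(16 % pairs)
    n = gain - (gain <= 24)
    for gain in pairs:
        pairs = pairs + 31
        gain = gain == 29
    n = gain
    if pairs != 29:
        log(gain)
        nodes = nodes * (27 - n)
    else:
        n = n - 10 // gain
    log(n)
    n = n * (19 % n)
    gain = handle(pairs % gain)
    pairs = nodes[gain]
    return pairs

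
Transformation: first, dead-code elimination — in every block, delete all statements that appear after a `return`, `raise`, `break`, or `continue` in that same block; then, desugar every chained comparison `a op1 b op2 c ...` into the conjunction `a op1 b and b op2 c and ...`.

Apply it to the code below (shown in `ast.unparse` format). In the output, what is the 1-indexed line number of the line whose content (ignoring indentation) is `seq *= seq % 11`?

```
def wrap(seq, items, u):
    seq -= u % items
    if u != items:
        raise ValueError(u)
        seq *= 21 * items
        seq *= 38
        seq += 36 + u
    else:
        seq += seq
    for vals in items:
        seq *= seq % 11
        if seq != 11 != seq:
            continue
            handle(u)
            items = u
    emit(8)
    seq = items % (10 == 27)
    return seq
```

8

Transformed code:
def wrap(seq, items, u):
    seq -= u % items
    if u != items:
        raise ValueError(u)
    else:
        seq += seq
    for vals in items:
        seq *= seq % 11
        if seq != 11 and 11 != seq:
            continue
    emit(8)
    seq = items % (10 == 27)
    return seq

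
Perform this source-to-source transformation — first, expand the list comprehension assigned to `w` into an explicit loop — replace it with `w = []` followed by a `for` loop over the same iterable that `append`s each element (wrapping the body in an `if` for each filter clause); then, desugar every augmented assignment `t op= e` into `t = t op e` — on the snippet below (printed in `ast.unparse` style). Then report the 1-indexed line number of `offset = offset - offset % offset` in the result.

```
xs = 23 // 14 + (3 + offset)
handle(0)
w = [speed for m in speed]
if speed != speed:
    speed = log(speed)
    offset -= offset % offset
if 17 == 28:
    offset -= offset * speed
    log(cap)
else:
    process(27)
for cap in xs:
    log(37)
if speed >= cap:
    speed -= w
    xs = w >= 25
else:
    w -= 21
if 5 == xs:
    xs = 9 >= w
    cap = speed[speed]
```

8

Transformed code:
xs = 23 // 14 + (3 + offset)
handle(0)
w = []
for m in speed:
    w.append(speed)
if speed != speed:
    speed = log(speed)
    offset = offset - offset % offset
if 17 == 28:
    offset = offset - offset * speed
    log(cap)
else:
    process(27)
for cap in xs:
    log(37)
if speed >= cap:
    speed = speed - w
    xs = w >= 25
else:
    w = w - 21
if 5 == xs:
    xs = 9 >= w
    cap = speed[speed]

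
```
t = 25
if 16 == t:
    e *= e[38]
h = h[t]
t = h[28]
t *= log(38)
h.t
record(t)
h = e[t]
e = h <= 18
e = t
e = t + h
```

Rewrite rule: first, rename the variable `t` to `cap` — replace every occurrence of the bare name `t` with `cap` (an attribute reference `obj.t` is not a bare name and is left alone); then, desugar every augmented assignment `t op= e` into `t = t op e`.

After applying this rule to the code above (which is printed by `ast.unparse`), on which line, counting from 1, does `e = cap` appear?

Transformed code:
cap = 25
if 16 == cap:
    e = e * e[38]
h = h[cap]
cap = h[28]
cap = cap * log(38)
h.t
record(cap)
h = e[cap]
e = h <= 18
e = cap
e = cap + h

11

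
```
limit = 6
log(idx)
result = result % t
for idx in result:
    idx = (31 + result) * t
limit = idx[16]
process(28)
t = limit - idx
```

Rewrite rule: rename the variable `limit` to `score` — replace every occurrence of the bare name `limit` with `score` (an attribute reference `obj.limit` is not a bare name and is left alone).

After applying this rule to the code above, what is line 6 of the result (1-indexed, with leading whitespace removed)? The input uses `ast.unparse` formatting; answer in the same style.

score = idx[16]

Transformed code:
score = 6
log(idx)
result = result % t
for idx in result:
    idx = (31 + result) * t
score = idx[16]
process(28)
t = score - idx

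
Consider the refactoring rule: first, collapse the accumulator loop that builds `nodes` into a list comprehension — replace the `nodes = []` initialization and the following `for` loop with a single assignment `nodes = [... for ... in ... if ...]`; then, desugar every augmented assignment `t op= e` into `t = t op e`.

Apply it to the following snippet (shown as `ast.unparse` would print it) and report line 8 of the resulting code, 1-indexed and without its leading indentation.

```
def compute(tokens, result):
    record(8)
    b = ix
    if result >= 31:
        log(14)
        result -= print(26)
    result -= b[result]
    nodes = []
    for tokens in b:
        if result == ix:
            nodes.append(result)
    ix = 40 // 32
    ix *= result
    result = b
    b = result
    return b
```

Transformed code:
def compute(tokens, result):
    record(8)
    b = ix
    if result >= 31:
        log(14)
        result = result - print(26)
    result = result - b[result]
    nodes = [result for tokens in b if result == ix]
    ix = 40 // 32
    ix = ix * result
    result = b
    b = result
    return b

nodes = [result for tokens in b if result == ix]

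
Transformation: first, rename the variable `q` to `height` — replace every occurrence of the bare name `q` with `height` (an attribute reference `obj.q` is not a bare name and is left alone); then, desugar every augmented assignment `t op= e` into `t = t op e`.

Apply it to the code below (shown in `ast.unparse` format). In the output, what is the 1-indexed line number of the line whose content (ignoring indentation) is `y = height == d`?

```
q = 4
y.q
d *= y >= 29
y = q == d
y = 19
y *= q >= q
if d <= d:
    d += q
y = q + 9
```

4

Transformed code:
height = 4
y.q
d = d * (y >= 29)
y = height == d
y = 19
y = y * (height >= height)
if d <= d:
    d = d + height
y = height + 9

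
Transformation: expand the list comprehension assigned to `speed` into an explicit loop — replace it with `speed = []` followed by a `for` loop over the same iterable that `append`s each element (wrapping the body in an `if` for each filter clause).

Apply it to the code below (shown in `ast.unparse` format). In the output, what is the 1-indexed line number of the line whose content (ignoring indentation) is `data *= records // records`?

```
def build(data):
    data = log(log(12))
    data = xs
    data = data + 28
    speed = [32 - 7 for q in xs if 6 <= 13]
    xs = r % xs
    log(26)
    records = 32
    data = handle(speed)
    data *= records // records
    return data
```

13

Transformed code:
def build(data):
    data = log(log(12))
    data = xs
    data = data + 28
    speed = []
    for q in xs:
        if 6 <= 13:
            speed.append(32 - 7)
    xs = r % xs
    log(26)
    records = 32
    data = handle(speed)
    data *= records // records
    return data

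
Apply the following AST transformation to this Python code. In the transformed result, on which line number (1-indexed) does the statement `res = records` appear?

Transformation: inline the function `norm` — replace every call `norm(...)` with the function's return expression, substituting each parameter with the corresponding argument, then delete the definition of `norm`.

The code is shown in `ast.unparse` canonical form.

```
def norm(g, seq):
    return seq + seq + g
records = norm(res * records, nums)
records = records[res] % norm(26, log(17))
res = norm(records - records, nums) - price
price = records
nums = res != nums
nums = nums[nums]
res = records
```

Transformed code:
records = nums + nums + res * records
records = records[res] % (log(17) + log(17) + 26)
res = nums + nums + (records - records) - price
price = records
nums = res != nums
nums = nums[nums]
res = records

7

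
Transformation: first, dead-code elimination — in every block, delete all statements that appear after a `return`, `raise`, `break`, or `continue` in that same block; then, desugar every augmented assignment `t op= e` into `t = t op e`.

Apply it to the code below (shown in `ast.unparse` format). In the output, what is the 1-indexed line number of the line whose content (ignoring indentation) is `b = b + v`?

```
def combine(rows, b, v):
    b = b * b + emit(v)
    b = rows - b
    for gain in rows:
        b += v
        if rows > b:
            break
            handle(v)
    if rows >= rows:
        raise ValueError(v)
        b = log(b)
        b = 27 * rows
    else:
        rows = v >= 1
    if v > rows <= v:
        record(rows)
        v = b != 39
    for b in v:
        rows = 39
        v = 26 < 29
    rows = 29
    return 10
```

5

Transformed code:
def combine(rows, b, v):
    b = b * b + emit(v)
    b = rows - b
    for gain in rows:
        b = b + v
        if rows > b:
            break
    if rows >= rows:
        raise ValueError(v)
    else:
        rows = v >= 1
    if v > rows <= v:
        record(rows)
        v = b != 39
    for b in v:
        rows = 39
        v = 26 < 29
    rows = 29
    return 10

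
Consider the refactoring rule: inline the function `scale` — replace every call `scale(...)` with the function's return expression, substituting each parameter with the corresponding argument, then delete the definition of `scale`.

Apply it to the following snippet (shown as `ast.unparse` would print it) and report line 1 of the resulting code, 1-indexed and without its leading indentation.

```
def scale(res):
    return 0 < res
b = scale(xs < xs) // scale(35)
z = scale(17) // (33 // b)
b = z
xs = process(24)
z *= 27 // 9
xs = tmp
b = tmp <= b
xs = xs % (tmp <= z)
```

Transformed code:
b = (0 < (xs < xs)) // (0 < 35)
z = (0 < 17) // (33 // b)
b = z
xs = process(24)
z *= 27 // 9
xs = tmp
b = tmp <= b
xs = xs % (tmp <= z)

b = (0 < (xs < xs)) // (0 < 35)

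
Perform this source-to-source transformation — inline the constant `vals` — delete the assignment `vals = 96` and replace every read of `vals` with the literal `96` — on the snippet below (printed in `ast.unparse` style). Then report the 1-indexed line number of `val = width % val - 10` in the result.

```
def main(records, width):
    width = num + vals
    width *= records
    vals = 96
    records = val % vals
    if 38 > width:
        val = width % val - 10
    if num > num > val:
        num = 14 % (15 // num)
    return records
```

6

Transformed code:
def main(records, width):
    width = num + 96
    width *= records
    records = val % 96
    if 38 > width:
        val = width % val - 10
    if num > num > val:
        num = 14 % (15 // num)
    return records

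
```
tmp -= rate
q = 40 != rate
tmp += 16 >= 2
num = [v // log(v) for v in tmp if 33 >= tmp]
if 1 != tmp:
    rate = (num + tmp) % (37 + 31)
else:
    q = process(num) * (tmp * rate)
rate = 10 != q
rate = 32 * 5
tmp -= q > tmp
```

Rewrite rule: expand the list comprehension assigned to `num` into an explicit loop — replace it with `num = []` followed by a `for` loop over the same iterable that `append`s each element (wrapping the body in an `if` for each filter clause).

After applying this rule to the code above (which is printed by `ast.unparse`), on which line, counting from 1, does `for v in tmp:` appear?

5

Transformed code:
tmp -= rate
q = 40 != rate
tmp += 16 >= 2
num = []
for v in tmp:
    if 33 >= tmp:
        num.append(v // log(v))
if 1 != tmp:
    rate = (num + tmp) % (37 + 31)
else:
    q = process(num) * (tmp * rate)
rate = 10 != q
rate = 32 * 5
tmp -= q > tmp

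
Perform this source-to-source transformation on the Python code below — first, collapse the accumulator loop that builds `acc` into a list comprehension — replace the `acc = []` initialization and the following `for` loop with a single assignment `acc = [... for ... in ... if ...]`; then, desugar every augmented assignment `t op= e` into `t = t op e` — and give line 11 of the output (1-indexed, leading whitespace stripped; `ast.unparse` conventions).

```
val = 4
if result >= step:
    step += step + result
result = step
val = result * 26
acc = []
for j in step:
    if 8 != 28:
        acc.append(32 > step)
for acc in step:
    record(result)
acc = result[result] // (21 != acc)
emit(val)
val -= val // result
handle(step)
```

val = val - val // result

Transformed code:
val = 4
if result >= step:
    step = step + (step + result)
result = step
val = result * 26
acc = [32 > step for j in step if 8 != 28]
for acc in step:
    record(result)
acc = result[result] // (21 != acc)
emit(val)
val = val - val // result
handle(step)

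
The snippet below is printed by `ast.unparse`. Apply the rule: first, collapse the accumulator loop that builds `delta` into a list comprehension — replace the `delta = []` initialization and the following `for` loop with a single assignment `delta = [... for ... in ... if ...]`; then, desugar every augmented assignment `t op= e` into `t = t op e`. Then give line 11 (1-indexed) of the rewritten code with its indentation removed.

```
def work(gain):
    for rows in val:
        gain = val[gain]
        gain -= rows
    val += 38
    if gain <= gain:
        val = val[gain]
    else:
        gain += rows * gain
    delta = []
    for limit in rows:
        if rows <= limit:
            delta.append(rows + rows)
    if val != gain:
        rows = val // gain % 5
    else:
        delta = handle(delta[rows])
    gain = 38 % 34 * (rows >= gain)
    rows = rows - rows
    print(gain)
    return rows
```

Transformed code:
def work(gain):
    for rows in val:
        gain = val[gain]
        gain = gain - rows
    val = val + 38
    if gain <= gain:
        val = val[gain]
    else:
        gain = gain + rows * gain
    delta = [rows + rows for limit in rows if rows <= limit]
    if val != gain:
        rows = val // gain % 5
    else:
        delta = handle(delta[rows])
    gain = 38 % 34 * (rows >= gain)
    rows = rows - rows
    print(gain)
    return rows

if val != gain:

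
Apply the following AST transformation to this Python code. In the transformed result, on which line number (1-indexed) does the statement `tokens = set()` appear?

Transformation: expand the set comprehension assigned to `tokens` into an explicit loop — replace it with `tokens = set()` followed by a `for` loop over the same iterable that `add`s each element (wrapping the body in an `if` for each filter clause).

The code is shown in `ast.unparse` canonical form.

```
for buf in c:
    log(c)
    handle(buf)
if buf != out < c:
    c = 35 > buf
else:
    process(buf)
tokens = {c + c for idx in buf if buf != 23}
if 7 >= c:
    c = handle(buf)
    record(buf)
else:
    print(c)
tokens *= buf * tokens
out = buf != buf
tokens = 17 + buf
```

Transformed code:
for buf in c:
    log(c)
    handle(buf)
if buf != out < c:
    c = 35 > buf
else:
    process(buf)
tokens = set()
for idx in buf:
    if buf != 23:
        tokens.add(c + c)
if 7 >= c:
    c = handle(buf)
    record(buf)
else:
    print(c)
tokens *= buf * tokens
out = buf != buf
tokens = 17 + buf

8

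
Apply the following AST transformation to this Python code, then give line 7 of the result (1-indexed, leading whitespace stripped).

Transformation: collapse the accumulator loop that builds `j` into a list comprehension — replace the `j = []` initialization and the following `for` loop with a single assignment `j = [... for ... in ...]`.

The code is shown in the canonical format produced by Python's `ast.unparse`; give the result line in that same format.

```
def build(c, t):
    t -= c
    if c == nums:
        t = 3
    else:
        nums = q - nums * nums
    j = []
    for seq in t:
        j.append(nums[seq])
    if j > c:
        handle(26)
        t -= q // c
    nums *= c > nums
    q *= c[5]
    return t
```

j = [nums[seq] for seq in t]

Transformed code:
def build(c, t):
    t -= c
    if c == nums:
        t = 3
    else:
        nums = q - nums * nums
    j = [nums[seq] for seq in t]
    if j > c:
        handle(26)
        t -= q // c
    nums *= c > nums
    q *= c[5]
    return t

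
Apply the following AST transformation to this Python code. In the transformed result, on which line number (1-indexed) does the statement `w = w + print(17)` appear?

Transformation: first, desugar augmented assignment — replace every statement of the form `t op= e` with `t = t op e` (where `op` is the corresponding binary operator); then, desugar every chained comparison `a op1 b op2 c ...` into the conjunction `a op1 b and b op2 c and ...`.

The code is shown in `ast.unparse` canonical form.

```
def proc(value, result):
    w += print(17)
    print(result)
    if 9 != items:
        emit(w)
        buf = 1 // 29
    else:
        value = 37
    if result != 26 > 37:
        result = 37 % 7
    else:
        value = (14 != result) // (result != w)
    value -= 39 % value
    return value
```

Transformed code:
def proc(value, result):
    w = w + print(17)
    print(result)
    if 9 != items:
        emit(w)
        buf = 1 // 29
    else:
        value = 37
    if result != 26 and 26 > 37:
        result = 37 % 7
    else:
        value = (14 != result) // (result != w)
    value = value - 39 % value
    return value

2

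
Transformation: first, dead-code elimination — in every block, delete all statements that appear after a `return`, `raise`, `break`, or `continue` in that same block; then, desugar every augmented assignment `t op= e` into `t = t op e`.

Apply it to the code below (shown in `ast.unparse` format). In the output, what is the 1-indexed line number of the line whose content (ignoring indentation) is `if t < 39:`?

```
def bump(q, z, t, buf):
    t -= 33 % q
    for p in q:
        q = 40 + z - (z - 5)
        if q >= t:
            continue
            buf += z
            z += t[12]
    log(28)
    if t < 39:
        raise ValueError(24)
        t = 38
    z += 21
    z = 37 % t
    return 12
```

8

Transformed code:
def bump(q, z, t, buf):
    t = t - 33 % q
    for p in q:
        q = 40 + z - (z - 5)
        if q >= t:
            continue
    log(28)
    if t < 39:
        raise ValueError(24)
    z = z + 21
    z = 37 % t
    return 12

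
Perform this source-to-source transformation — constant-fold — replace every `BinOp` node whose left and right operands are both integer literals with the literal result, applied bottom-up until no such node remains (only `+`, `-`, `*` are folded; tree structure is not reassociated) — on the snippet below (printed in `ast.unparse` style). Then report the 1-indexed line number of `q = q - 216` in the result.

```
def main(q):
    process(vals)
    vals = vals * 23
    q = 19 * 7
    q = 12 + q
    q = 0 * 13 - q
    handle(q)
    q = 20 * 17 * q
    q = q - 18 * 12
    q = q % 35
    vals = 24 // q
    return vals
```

9

Transformed code:
def main(q):
    process(vals)
    vals = vals * 23
    q = 133
    q = 12 + q
    q = 0 - q
    handle(q)
    q = 340 * q
    q = q - 216
    q = q % 35
    vals = 24 // q
    return vals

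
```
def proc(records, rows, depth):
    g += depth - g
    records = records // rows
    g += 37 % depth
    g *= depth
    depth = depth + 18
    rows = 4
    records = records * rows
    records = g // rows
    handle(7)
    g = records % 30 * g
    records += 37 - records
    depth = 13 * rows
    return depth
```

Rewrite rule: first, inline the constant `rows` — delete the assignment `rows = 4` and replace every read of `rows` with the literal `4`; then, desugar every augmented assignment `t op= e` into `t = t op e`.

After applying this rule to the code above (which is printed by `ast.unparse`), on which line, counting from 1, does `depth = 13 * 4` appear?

12

Transformed code:
def proc(records, rows, depth):
    g = g + (depth - g)
    records = records // 4
    g = g + 37 % depth
    g = g * depth
    depth = depth + 18
    records = records * 4
    records = g // 4
    handle(7)
    g = records % 30 * g
    records = records + (37 - records)
    depth = 13 * 4
    return depth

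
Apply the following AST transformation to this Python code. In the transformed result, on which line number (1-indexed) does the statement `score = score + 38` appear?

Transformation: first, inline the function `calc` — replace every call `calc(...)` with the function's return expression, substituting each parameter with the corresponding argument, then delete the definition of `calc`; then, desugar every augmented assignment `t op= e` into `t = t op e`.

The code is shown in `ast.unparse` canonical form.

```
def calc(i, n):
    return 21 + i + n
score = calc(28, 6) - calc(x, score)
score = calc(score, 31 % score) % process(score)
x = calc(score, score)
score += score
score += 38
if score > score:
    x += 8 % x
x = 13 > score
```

Transformed code:
score = 21 + 28 + 6 - (21 + x + score)
score = (21 + score + 31 % score) % process(score)
x = 21 + score + score
score = score + score
score = score + 38
if score > score:
    x = x + 8 % x
x = 13 > score

5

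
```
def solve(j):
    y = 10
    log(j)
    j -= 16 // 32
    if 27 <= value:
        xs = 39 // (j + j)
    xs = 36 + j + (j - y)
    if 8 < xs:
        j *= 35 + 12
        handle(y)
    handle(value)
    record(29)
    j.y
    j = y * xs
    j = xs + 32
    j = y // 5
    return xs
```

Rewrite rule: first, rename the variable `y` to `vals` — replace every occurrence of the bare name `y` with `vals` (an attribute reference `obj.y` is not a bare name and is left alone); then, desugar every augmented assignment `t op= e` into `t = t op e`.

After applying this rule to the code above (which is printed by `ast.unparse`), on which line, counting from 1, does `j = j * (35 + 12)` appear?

9

Transformed code:
def solve(j):
    vals = 10
    log(j)
    j = j - 16 // 32
    if 27 <= value:
        xs = 39 // (j + j)
    xs = 36 + j + (j - vals)
    if 8 < xs:
        j = j * (35 + 12)
        handle(vals)
    handle(value)
    record(29)
    j.y
    j = vals * xs
    j = xs + 32
    j = vals // 5
    return xs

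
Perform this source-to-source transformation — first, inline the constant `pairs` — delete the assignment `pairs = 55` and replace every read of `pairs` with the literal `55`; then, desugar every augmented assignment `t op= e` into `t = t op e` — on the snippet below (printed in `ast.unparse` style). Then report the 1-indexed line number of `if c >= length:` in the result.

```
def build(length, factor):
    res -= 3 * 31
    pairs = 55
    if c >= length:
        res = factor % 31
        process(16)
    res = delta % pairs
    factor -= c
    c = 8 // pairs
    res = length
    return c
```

Transformed code:
def build(length, factor):
    res = res - 3 * 31
    if c >= length:
        res = factor % 31
        process(16)
    res = delta % 55
    factor = factor - c
    c = 8 // 55
    res = length
    return c

3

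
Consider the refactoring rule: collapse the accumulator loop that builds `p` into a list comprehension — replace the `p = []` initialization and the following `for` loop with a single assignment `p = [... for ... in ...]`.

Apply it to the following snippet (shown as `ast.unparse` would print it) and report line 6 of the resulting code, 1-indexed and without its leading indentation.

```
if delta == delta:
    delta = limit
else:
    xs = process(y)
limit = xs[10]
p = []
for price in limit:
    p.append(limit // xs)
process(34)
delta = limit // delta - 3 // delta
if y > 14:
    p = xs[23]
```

p = [limit // xs for price in limit]

Transformed code:
if delta == delta:
    delta = limit
else:
    xs = process(y)
limit = xs[10]
p = [limit // xs for price in limit]
process(34)
delta = limit // delta - 3 // delta
if y > 14:
    p = xs[23]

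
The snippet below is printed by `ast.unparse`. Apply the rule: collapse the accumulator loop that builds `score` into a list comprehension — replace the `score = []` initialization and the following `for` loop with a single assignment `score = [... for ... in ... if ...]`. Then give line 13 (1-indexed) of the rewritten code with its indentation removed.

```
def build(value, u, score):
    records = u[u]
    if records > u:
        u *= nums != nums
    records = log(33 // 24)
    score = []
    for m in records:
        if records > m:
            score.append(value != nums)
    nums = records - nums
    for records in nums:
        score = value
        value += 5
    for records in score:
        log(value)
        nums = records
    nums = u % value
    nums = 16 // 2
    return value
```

Transformed code:
def build(value, u, score):
    records = u[u]
    if records > u:
        u *= nums != nums
    records = log(33 // 24)
    score = [value != nums for m in records if records > m]
    nums = records - nums
    for records in nums:
        score = value
        value += 5
    for records in score:
        log(value)
        nums = records
    nums = u % value
    nums = 16 // 2
    return value

nums = records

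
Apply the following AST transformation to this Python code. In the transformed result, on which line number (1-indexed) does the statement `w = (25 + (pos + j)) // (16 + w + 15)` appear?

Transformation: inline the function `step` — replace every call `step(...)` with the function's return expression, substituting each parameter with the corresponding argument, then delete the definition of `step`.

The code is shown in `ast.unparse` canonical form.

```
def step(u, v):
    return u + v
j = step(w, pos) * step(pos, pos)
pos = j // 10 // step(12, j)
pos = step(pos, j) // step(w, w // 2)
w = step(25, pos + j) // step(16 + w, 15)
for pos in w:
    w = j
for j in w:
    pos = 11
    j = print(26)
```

4

Transformed code:
j = (w + pos) * (pos + pos)
pos = j // 10 // (12 + j)
pos = (pos + j) // (w + w // 2)
w = (25 + (pos + j)) // (16 + w + 15)
for pos in w:
    w = j
for j in w:
    pos = 11
    j = print(26)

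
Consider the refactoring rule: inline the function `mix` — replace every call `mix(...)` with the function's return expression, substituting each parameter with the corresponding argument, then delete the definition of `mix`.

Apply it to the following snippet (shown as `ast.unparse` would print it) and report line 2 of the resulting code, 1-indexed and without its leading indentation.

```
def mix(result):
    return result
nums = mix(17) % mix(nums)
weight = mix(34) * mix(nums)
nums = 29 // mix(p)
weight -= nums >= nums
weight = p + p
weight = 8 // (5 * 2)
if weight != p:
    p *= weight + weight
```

Transformed code:
nums = 17 % nums
weight = 34 * nums
nums = 29 // p
weight -= nums >= nums
weight = p + p
weight = 8 // (5 * 2)
if weight != p:
    p *= weight + weight

weight = 34 * nums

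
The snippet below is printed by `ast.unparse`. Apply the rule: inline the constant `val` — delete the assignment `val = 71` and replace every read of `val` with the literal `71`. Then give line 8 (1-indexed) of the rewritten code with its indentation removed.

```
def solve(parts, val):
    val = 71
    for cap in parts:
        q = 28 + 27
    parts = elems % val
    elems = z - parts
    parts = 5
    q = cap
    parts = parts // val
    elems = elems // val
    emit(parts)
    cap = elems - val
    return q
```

parts = parts // 71

Transformed code:
def solve(parts, val):
    for cap in parts:
        q = 28 + 27
    parts = elems % 71
    elems = z - parts
    parts = 5
    q = cap
    parts = parts // 71
    elems = elems // 71
    emit(parts)
    cap = elems - 71
    return q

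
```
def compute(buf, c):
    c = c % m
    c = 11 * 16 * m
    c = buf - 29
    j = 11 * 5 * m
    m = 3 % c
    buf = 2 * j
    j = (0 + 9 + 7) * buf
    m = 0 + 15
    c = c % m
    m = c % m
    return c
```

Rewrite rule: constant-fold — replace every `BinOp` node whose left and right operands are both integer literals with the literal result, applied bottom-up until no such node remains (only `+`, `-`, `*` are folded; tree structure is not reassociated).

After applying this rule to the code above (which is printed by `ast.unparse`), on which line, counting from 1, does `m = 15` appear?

Transformed code:
def compute(buf, c):
    c = c % m
    c = 176 * m
    c = buf - 29
    j = 55 * m
    m = 3 % c
    buf = 2 * j
    j = 16 * buf
    m = 15
    c = c % m
    m = c % m
    return c

9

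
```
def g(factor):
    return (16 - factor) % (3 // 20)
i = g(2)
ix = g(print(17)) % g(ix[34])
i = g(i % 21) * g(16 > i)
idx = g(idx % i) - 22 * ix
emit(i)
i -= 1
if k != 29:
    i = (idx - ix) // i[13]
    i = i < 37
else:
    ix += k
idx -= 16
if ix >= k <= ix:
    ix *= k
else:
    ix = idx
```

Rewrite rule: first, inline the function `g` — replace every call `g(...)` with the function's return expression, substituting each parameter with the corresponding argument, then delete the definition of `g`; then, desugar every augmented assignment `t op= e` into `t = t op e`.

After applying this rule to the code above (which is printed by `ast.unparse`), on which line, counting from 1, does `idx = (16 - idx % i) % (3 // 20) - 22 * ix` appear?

Transformed code:
i = (16 - 2) % (3 // 20)
ix = (16 - print(17)) % (3 // 20) % ((16 - ix[34]) % (3 // 20))
i = (16 - i % 21) % (3 // 20) * ((16 - (16 > i)) % (3 // 20))
idx = (16 - idx % i) % (3 // 20) - 22 * ix
emit(i)
i = i - 1
if k != 29:
    i = (idx - ix) // i[13]
    i = i < 37
else:
    ix = ix + k
idx = idx - 16
if ix >= k <= ix:
    ix = ix * k
else:
    ix = idx

4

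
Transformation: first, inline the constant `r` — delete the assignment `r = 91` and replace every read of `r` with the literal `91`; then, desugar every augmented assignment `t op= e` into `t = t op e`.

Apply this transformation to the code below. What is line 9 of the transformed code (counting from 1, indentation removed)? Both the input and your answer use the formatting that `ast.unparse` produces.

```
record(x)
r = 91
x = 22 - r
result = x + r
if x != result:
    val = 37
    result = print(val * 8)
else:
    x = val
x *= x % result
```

x = x * (x % result)

Transformed code:
record(x)
x = 22 - 91
result = x + 91
if x != result:
    val = 37
    result = print(val * 8)
else:
    x = val
x = x * (x % result)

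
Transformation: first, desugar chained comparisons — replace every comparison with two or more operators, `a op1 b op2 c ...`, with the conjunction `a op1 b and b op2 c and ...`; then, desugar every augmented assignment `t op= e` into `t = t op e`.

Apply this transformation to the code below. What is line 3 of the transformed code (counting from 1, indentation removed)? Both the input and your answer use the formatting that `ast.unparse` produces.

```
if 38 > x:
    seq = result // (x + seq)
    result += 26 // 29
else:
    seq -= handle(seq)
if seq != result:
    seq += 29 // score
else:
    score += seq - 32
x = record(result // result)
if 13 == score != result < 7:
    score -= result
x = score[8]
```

result = result + 26 // 29

Transformed code:
if 38 > x:
    seq = result // (x + seq)
    result = result + 26 // 29
else:
    seq = seq - handle(seq)
if seq != result:
    seq = seq + 29 // score
else:
    score = score + (seq - 32)
x = record(result // result)
if 13 == score and score != result and (result < 7):
    score = score - result
x = score[8]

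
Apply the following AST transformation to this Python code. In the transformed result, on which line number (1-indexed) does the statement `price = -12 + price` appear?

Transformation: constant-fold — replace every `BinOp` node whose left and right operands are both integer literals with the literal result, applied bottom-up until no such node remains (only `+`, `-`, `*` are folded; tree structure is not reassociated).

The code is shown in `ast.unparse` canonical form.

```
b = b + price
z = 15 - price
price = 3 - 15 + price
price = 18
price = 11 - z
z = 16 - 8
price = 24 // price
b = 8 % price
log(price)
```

Transformed code:
b = b + price
z = 15 - price
price = -12 + price
price = 18
price = 11 - z
z = 8
price = 24 // price
b = 8 % price
log(price)

3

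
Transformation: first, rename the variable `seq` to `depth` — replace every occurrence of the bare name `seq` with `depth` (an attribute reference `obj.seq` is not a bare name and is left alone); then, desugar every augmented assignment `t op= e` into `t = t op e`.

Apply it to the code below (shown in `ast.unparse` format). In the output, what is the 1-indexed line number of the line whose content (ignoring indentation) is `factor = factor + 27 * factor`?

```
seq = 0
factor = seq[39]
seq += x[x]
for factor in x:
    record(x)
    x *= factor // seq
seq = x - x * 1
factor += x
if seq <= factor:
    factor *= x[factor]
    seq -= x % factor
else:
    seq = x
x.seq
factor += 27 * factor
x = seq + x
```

15

Transformed code:
depth = 0
factor = depth[39]
depth = depth + x[x]
for factor in x:
    record(x)
    x = x * (factor // depth)
depth = x - x * 1
factor = factor + x
if depth <= factor:
    factor = factor * x[factor]
    depth = depth - x % factor
else:
    depth = x
x.seq
factor = factor + 27 * factor
x = depth + x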